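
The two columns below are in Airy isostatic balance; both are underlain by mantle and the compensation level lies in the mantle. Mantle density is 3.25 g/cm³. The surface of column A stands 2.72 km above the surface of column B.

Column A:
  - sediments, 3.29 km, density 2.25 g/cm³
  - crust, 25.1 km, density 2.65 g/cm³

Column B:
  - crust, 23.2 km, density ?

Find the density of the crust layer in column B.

Take the compensation level at the base of the deeper column (depth z_c below the surface of column A) and equate Σ ρ_i t_i down to z_c; mantle fills any gap and the z_c terms cancel.
Column A: 3.29×2.25 + 25.1×2.65 + (z_c − 28.39)×3.25
Column B: 2.72×0 + 23.2×ρ + (z_c − 2.72 − 23.2)×3.25
The z_c×3.25 term appears on both sides and cancels. Collect the known terms of each column as K = Σ(ρt)_known − 3.25 × (depth of known layers): K_A = 73.9175 − 3.25×28.39 = −18.35; K_B = 0 − 3.25×(2.72 + 23.2) = −84.24.
Balance: K_A = K_B + 23.2×ρ, so ρ = (K_A − K_B)/23.2 = 65.89/23.2 = 2.84 g/cm³.

2.84 g/cm³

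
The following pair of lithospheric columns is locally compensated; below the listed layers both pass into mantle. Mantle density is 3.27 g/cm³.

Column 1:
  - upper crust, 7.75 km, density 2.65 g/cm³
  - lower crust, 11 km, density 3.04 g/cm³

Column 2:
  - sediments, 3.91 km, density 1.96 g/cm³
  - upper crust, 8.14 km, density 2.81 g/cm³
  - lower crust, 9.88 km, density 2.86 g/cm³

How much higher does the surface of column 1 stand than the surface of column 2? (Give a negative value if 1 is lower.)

For any compensation level in the mantle, the mantle terms cancel and isostasy reduces to e = (Σt_1 − Σt_2) − (Σ(ρt)_1 − Σ(ρt)_2) / ρ_m.
Σt_1 = 18.75 km; Σt_2 = 21.93 km; Σ(ρt)_1 = 53.9775; Σ(ρt)_2 = 58.7938 (in km·g/cm³).
e = (18.75 − 21.93) − (53.9775 − 58.7938) / 3.27 = −1.71 km.

−1.71 km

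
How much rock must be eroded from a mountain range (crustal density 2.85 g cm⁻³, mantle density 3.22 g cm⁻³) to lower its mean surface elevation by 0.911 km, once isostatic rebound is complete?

7.93 km

Net drop Δ = e − u = e − e ρ_c/ρ_m = e (ρ_m − ρ_c)/ρ_m.
e = Δ ρ_m/(ρ_m − ρ_c) = 0.911 km × 3.22/0.37 = 7.93 km.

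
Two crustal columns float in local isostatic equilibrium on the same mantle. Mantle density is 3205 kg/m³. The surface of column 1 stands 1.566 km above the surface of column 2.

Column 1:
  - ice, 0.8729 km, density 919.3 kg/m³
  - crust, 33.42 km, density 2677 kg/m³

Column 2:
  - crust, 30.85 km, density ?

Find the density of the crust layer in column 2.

Take the compensation level at the base of the deeper column (depth z_c below the surface of column 1) and equate Σ ρ_i t_i down to z_c; mantle fills any gap and the z_c terms cancel.
Column 1: 0.8729×919.3 + 33.42×2677 + (z_c − 34.2929)×3205
Column 2: 1.566×0 + 30.85×ρ + (z_c − 1.566 − 30.85)×3205
The z_c×3205 term appears on both sides and cancels. Collect the known terms of each column as K = Σ(ρt)_known − 3205 × (depth of known layers): K_1 = 90267.797 − 3205×34.2929 = −19640.9475; K_2 = 0 − 3205×(1.566 + 30.85) = −103893.28.
Balance: K_1 = K_2 + 30.85×ρ, so ρ = (K_1 − K_2)/30.85 = 84252.3/30.85 = 2730 kg/m³.

2730 kg/m³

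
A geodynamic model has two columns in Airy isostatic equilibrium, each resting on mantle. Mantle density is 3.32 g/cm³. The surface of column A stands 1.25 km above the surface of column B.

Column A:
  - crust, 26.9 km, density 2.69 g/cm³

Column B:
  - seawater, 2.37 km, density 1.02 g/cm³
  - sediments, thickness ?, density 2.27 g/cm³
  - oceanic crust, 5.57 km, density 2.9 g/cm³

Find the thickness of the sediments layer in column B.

Take the compensation level at the base of the deeper column (depth z_c below the surface of column A) and equate Σ ρ_i t_i down to z_c; mantle fills any gap and the z_c terms cancel.
Column A: 26.9×2.69 + (z_c − 26.9)×3.32
Column B: 1.25×0 + 2.37×1.02 + x×2.27 + 5.57×2.9 + (z_c − 1.25 − 7.94 − x)×3.32
The z_c×3.32 term appears on both sides and cancels. Collect the known terms of each column as K = Σ(ρt)_known − 3.32 × (depth of known layers): K_A = 72.361 − 3.32×26.9 = −16.947; K_B = 18.5704 − 3.32×(1.25 + 7.94) = −11.9404.
Balance: K_A = K_B − x×(3.32 − 2.27), so x = (K_B − K_A)/(3.32 − 2.27) = 5.0066/1.05 = 4.77 km.

4.77 km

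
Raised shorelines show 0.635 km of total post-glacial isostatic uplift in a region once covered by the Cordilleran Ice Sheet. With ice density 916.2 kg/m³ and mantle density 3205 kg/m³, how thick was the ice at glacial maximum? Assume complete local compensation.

u = t ρ_ice/ρ_m → t = u ρ_m/ρ_ice = 0.635 km × 3205/916.2 = 2.22 km.

2.22 km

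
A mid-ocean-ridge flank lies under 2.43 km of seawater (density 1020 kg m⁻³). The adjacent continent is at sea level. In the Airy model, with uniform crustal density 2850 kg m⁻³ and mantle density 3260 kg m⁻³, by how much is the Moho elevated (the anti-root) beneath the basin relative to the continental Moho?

10.8 km

In Airy isostatic equilibrium: replacing crust with seawater at the top is compensated by replacing crust with mantle at the base: d (ρ_c − ρ_w) = a (ρ_m − ρ_c).
a = d (ρ_c − ρ_w)/(ρ_m − ρ_c) = 2.43 km × 1830/410 = 10.8 km.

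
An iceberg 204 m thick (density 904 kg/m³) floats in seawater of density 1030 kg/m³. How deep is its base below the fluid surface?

179 m

Draft d = t ρ_obj/ρ_fluid = 204 m × 904/1030 = 179 m.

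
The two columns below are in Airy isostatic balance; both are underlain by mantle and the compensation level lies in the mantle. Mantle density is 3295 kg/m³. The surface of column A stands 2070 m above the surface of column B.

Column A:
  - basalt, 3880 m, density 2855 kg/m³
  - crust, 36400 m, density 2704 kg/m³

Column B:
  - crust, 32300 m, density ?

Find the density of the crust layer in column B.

2790 kg/m³

Take the compensation level at the base of the deeper column (depth z_c below the surface of column A) and equate Σ ρ_i t_i down to z_c; mantle fills any gap and the z_c terms cancel.
Column A: 3880×2855 + 36400×2704 + (z_c − 40280)×3295
Column B: 2070×0 + 32300×ρ + (z_c − 2070 − 32300)×3295
The z_c×3295 term appears on both sides and cancels. Collect the known terms of each column as K = Σ(ρt)_known − 3295 × (depth of known layers): K_A = 109503000 − 3295×40280 = −23219600; K_B = 0 − 3295×(2070 + 32300) = −113249150.
Balance: K_A = K_B + 32300×ρ, so ρ = (K_A − K_B)/32300 = 90029600/32300 = 2790 kg/m³.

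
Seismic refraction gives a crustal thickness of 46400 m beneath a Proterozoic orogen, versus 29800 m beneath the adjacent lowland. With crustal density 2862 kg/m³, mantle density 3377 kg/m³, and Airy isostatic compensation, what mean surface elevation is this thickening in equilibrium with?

Excess crust Δ = 46400 m − 29800 m = 16600 m, split between elevation h and root r with h + r = Δ.
Airy balance ρ_c h = (ρ_m − ρ_c) r gives r = h ρ_c/(ρ_m − ρ_c), so h (1 + ρ_c/(ρ_m − ρ_c)) = Δ, i.e. h = Δ (ρ_m − ρ_c)/ρ_m.
h = 16600 m × 515/3377 = 2530 m.

2530 m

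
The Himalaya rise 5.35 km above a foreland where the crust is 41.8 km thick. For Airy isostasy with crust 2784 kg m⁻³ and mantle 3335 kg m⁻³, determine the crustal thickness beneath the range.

Root depth r = h ρ_c / (ρ_m − ρ_c) = 5.35 km × 2784 / 551 = 27.03 km.
Total thickness = T + h + r = 41.8 km + 5.35 km + 27.03 km = 74.2 km.

74.2 km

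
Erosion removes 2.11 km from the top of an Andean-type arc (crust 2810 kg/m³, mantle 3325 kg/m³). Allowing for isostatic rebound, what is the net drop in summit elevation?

0.327 km

Rebound u = e ρ_c/ρ_m = 2.11 km × 2810/3325 = 1.783 km.
Net surface drop = e − u = 2.11 km − 1.783 km = e (ρ_m − ρ_c)/ρ_m = 0.327 km.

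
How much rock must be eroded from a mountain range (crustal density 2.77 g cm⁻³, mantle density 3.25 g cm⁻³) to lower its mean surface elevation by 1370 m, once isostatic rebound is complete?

Net drop Δ = e − u = e − e ρ_c/ρ_m = e (ρ_m − ρ_c)/ρ_m.
e = Δ ρ_m/(ρ_m − ρ_c) = 1370 m × 3.25/0.48 = 9280 m.

9280 m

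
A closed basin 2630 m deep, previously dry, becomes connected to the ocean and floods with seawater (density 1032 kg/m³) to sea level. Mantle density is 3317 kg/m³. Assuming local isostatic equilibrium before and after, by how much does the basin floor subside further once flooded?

After flooding the water column is d + s deep. Its weight must equal the weight of mantle displaced by the extra subsidence s: (d + s) ρ_w = s ρ_m.
s = d ρ_w / (ρ_m − ρ_w) = 2630 m × 1032/(3317 − 1032) = 1190 m.

1190 m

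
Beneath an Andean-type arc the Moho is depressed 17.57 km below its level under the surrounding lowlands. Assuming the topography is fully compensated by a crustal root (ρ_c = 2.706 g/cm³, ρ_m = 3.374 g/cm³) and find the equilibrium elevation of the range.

4.34 km

In Airy isostatic equilibrium: ρ_c h = (ρ_m − ρ_c) r.
h = r (ρ_m − ρ_c) / ρ_c = 17.57 km × (3.374 − 2.706) / 2.706 = 4.34 km.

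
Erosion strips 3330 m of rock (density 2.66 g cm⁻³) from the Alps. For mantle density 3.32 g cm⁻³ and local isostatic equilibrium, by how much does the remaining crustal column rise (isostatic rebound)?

Unloading: uplift u = e ρ_c/ρ_m = 3330 m × 2.66/3.32 = 2670 m.

2670 m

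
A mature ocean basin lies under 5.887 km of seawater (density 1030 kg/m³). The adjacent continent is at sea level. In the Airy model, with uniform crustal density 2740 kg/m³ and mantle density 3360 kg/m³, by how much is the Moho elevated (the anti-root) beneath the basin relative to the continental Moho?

Equating mass per unit area of the two columns: replacing crust with seawater at the top is compensated by replacing crust with mantle at the base: d (ρ_c − ρ_w) = a (ρ_m − ρ_c).
a = d (ρ_c − ρ_w)/(ρ_m − ρ_c) = 5.887 km × 1710/620 = 16.2 km.

16.2 km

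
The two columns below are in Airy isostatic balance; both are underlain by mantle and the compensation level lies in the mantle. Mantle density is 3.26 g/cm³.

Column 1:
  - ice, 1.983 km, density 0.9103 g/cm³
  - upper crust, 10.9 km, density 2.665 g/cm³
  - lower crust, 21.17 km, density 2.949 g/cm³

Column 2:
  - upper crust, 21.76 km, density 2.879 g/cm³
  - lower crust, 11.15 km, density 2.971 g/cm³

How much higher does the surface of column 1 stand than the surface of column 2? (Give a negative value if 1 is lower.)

For any compensation level in the mantle, the mantle terms cancel and isostasy reduces to e = (Σt_1 − Σt_2) − (Σ(ρt)_1 − Σ(ρt)_2) / ρ_m.
Σt_1 = 34.053 km; Σt_2 = 32.91 km; Σ(ρt)_1 = 93.2839549; Σ(ρt)_2 = 95.77369 (in km·g/cm³).
e = (34.053 − 32.91) − (93.2839549 − 95.77369) / 3.26 = 1.91 km.

1.91 km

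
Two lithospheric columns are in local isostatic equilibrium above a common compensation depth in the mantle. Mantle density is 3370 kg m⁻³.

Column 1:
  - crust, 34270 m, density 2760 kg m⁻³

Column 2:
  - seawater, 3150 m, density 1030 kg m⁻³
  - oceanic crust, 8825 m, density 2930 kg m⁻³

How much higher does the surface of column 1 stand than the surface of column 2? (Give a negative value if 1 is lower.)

For any compensation level in the mantle, the mantle terms cancel and isostasy reduces to e = (Σt_1 − Σt_2) − (Σ(ρt)_1 − Σ(ρt)_2) / ρ_m.
Σt_1 = 34270 m; Σt_2 = 11975 m; Σ(ρt)_1 = 94585200; Σ(ρt)_2 = 29101750 (in m·kg m⁻³).
e = (34270 − 11975) − (94585200 − 29101750) / 3370 = 2860 m.

2860 m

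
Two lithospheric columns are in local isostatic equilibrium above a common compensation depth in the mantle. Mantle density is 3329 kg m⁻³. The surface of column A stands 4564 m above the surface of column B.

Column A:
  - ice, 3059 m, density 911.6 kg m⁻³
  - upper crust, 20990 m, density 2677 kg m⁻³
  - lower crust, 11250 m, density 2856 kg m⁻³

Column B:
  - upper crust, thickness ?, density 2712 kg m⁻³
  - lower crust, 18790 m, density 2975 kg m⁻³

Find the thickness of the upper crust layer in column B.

Take the compensation level at the base of the deeper column (depth z_c below the surface of column A) and equate Σ ρ_i t_i down to z_c; mantle fills any gap and the z_c terms cancel.
Column A: 3059×911.6 + 20990×2677 + 11250×2856 + (z_c − 35299)×3329
Column B: 4564×0 + x×2712 + 18790×2975 + (z_c − 4564 − 18790 − x)×3329
The z_c×3329 term appears on both sides and cancels. Collect the known terms of each column as K = Σ(ρt)_known − 3329 × (depth of known layers): K_A = 91108814.4 − 3329×35299 = −26401556.6; K_B = 55900250 − 3329×(4564 + 18790) = −21845216.
Balance: K_A = K_B − x×(3329 − 2712), so x = (K_B − K_A)/(3329 − 2712) = 4556340/617 = 7380 m.

7380 m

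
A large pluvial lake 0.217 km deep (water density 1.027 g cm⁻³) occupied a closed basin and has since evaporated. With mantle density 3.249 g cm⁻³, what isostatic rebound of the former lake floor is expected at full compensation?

0.0686 km

u = d ρ_w/ρ_m = 0.217 km × 1.027/3.249 = 0.0686 km.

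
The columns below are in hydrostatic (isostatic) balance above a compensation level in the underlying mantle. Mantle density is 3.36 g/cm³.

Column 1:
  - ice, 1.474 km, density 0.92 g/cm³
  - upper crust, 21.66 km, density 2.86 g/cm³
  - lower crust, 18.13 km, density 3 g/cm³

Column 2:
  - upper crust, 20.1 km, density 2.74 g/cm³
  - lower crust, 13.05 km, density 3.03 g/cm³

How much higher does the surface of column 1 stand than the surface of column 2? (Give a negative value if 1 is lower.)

1.25 km

For any compensation level in the mantle, the mantle terms cancel and isostasy reduces to e = (Σt_1 − Σt_2) − (Σ(ρt)_1 − Σ(ρt)_2) / ρ_m.
Σt_1 = 41.264 km; Σt_2 = 33.15 km; Σ(ρt)_1 = 117.69368; Σ(ρt)_2 = 94.6155 (in km·g/cm³).
e = (41.264 − 33.15) − (117.69368 − 94.6155) / 3.36 = 1.25 km.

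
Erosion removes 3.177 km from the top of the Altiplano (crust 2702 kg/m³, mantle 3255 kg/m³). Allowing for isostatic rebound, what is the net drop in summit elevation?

0.54 km

Rebound u = e ρ_c/ρ_m = 3.177 km × 2702/3255 = 2.637 km.
Net surface drop = e − u = 3.177 km − 2.637 km = e (ρ_m − ρ_c)/ρ_m = 0.54 km.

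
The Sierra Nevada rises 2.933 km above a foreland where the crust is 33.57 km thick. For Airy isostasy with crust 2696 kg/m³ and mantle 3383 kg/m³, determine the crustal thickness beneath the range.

48 km

Root depth r = h ρ_c / (ρ_m − ρ_c) = 2.933 km × 2696 / 687 = 11.51 km.
Total thickness = T + h + r = 33.57 km + 2.933 km + 11.51 km = 48 km.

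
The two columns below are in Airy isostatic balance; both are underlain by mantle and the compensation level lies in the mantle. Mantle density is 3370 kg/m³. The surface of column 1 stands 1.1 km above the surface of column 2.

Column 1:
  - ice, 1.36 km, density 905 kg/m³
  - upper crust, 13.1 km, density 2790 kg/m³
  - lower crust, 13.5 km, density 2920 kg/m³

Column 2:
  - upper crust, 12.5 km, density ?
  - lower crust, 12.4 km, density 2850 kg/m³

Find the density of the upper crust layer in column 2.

Take the compensation level at the base of the deeper column (depth z_c below the surface of column 1) and equate Σ ρ_i t_i down to z_c; mantle fills any gap and the z_c terms cancel.
Column 1: 1.36×905 + 13.1×2790 + 13.5×2920 + (z_c − 27.96)×3370
Column 2: 1.1×0 + 12.5×ρ + 12.4×2850 + (z_c − 1.1 − 24.9)×3370
The z_c×3370 term appears on both sides and cancels. Collect the known terms of each column as K = Σ(ρt)_known − 3370 × (depth of known layers): K_1 = 77199.8 − 3370×27.96 = −17025.4; K_2 = 35340 − 3370×(1.1 + 24.9) = −52280.
Balance: K_1 = K_2 + 12.5×ρ, so ρ = (K_1 − K_2)/12.5 = 35254.6/12.5 = 2820 kg/m³.

2820 kg/m³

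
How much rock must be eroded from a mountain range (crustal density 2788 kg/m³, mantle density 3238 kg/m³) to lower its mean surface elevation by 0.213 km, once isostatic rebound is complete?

Net drop Δ = e − u = e − e ρ_c/ρ_m = e (ρ_m − ρ_c)/ρ_m.
e = Δ ρ_m/(ρ_m − ρ_c) = 0.213 km × 3238/450 = 1.53 km.

1.53 km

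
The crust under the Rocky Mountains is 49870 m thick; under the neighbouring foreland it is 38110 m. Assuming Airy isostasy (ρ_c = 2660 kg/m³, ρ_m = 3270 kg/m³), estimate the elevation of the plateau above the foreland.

2190 m

Excess crust Δ = 49870 m − 38110 m = 11760 m, split between elevation h and root r with h + r = Δ.
Airy balance ρ_c h = (ρ_m − ρ_c) r gives r = h ρ_c/(ρ_m − ρ_c), so h (1 + ρ_c/(ρ_m − ρ_c)) = Δ, i.e. h = Δ (ρ_m − ρ_c)/ρ_m.
h = 11760 m × 610/3270 = 2190 m.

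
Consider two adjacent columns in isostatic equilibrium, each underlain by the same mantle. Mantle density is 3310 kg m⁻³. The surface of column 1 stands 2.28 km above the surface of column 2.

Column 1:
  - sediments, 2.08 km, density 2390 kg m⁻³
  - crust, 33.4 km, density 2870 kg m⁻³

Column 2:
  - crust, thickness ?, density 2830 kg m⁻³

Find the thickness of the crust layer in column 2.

18.9 km

Take the compensation level at the base of the deeper column (depth z_c below the surface of column 1) and equate Σ ρ_i t_i down to z_c; mantle fills any gap and the z_c terms cancel.
Column 1: 2.08×2390 + 33.4×2870 + (z_c − 35.48)×3310
Column 2: 2.28×0 + x×2830 + (z_c − 2.28 − 0 − x)×3310
The z_c×3310 term appears on both sides and cancels. Collect the known terms of each column as K = Σ(ρt)_known − 3310 × (depth of known layers): K_1 = 100829.2 − 3310×35.48 = −16609.6; K_2 = 0 − 3310×(2.28 + 0) = −7546.8.
Balance: K_1 = K_2 − x×(3310 − 2830), so x = (K_2 − K_1)/(3310 − 2830) = 9062.8/480 = 18.9 km.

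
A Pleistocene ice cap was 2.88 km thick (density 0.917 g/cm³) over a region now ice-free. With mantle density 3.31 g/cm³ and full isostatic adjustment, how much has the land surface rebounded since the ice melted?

0.798 km

Removing the load lets mantle flow back in; uplift u satisfies ρ_ice t = ρ_m u.
u = t ρ_ice/ρ_m = 2.88 km × 0.917/3.31 = 0.798 km.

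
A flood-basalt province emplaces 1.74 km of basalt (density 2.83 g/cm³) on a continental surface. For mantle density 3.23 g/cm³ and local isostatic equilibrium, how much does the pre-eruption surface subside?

Subaerial loading: s = t ρ_load / ρ_m.
s = 1.74 km × 2.83/3.23 = 1.52 km.

1.52 km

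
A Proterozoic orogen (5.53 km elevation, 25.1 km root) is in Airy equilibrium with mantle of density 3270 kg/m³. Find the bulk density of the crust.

ρ_c h = (ρ_m − ρ_c) r → ρ_c (h + r) = ρ_m r → ρ_c = ρ_m r / (h + r).
ρ_c = 3270 × 25.1 km / (5.53 km + 25.1 km) = 2680 kg/m³.

2680 kg/m³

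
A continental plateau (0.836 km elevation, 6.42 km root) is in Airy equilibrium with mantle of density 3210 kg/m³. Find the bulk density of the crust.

ρ_c h = (ρ_m − ρ_c) r → ρ_c (h + r) = ρ_m r → ρ_c = ρ_m r / (h + r).
ρ_c = 3210 × 6.42 km / (0.836 km + 6.42 km) = 2840 kg/m³.

2840 kg/m³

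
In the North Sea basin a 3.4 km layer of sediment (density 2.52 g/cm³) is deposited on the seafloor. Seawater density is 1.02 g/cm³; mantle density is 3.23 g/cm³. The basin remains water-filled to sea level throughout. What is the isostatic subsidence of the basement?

2.31 km

Submarine loading: the sediment displaces seawater, and the subsidence is in turn flooded, so s (ρ_m − ρ_w) = t (ρ_sed − ρ_w).
s = 3.4 km × (2.52 − 1.02) / (3.23 − 1.02) = 2.31 km.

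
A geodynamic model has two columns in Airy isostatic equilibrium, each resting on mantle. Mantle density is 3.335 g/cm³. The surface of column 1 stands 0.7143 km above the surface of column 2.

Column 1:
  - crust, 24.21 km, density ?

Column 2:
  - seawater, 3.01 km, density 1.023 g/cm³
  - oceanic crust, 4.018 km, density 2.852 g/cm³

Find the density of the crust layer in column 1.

Take the compensation level at the base of the deeper column (depth z_c below the surface of column 1) and equate Σ ρ_i t_i down to z_c; mantle fills any gap and the z_c terms cancel.
Column 1: 24.21×ρ + (z_c − 24.21)×3.335
Column 2: 0.7143×0 + 3.01×1.023 + 4.018×2.852 + (z_c − 0.7143 − 7.028)×3.335
The z_c×3.335 term appears on both sides and cancels. Collect the known terms of each column as K = Σ(ρt)_known − 3.335 × (depth of known layers): K_1 = 0 − 3.335×24.21 = −80.74035; K_2 = 14.538566 − 3.335×(0.7143 + 7.028) = −11.2820045.
Balance: K_1 + 24.21×ρ = K_2, so ρ = (K_2 − K_1)/24.21 = 69.4583/24.21 = 2.87 g/cm³.

2.87 g/cm³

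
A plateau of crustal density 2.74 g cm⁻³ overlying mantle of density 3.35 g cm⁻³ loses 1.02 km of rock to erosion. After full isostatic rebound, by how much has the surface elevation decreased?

Rebound u = e ρ_c/ρ_m = 1.02 km × 2.74/3.35 = 0.8343 km.
Net surface drop = e − u = 1.02 km − 0.8343 km = e (ρ_m − ρ_c)/ρ_m = 0.186 km.

0.186 km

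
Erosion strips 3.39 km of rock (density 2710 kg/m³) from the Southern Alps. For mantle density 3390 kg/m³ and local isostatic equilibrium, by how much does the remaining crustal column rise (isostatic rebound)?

2.71 km

Unloading: uplift u = e ρ_c/ρ_m = 3.39 km × 2710/3390 = 2.71 km.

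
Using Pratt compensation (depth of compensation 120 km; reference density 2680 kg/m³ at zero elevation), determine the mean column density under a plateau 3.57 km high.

2600 kg/m³

Pratt balance: ρ_ref D = ρ (D + h).
ρ = ρ_ref D/(D + h) = 2680 × 120 km/(120 km + 3.57 km) = 2600 kg/m³.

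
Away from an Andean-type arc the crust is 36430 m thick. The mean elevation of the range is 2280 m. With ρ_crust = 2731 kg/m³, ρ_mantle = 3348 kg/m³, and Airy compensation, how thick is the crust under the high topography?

Root depth r = h ρ_c / (ρ_m − ρ_c) = 2280 m × 2731 / 617 = 10090 m.
Total thickness = T + h + r = 36430 m + 2280 m + 10090 m = 48800 m.

48800 m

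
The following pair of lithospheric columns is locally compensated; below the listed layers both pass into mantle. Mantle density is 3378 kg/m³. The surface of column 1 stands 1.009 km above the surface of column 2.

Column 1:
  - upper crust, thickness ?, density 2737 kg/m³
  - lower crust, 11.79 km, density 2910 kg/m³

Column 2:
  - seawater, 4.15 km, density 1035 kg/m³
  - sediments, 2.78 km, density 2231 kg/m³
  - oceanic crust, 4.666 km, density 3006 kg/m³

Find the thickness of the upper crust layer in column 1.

19.6 km

Take the compensation level at the base of the deeper column (depth z_c below the surface of column 1) and equate Σ ρ_i t_i down to z_c; mantle fills any gap and the z_c terms cancel.
Column 1: x×2737 + 11.79×2910 + (z_c − 11.79 − x)×3378
Column 2: 1.009×0 + 4.15×1035 + 2.78×2231 + 4.666×3006 + (z_c − 1.009 − 11.596)×3378
The z_c×3378 term appears on both sides and cancels. Collect the known terms of each column as K = Σ(ρt)_known − 3378 × (depth of known layers): K_1 = 34308.9 − 3378×11.79 = −5517.72; K_2 = 24523.426 − 3378×(1.009 + 11.596) = −18056.264.
Balance: K_1 − x×(3378 − 2737) = K_2, so x = (K_1 − K_2)/(3378 − 2737) = 12538.5/641 = 19.6 km.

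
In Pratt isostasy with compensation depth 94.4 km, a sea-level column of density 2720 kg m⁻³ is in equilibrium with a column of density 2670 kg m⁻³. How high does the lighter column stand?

ρ_ref D = ρ (D + h) → h = D (ρ_ref − ρ)/ρ.
h = 94.4 km × (2720 − 2670)/2670 = 1.77 km.

1.77 km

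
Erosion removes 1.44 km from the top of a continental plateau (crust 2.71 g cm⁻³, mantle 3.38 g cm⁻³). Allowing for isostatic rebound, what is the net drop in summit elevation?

Rebound u = e ρ_c/ρ_m = 1.44 km × 2.71/3.38 = 1.155 km.
Net surface drop = e − u = 1.44 km − 1.155 km = e (ρ_m − ρ_c)/ρ_m = 0.285 km.

0.285 km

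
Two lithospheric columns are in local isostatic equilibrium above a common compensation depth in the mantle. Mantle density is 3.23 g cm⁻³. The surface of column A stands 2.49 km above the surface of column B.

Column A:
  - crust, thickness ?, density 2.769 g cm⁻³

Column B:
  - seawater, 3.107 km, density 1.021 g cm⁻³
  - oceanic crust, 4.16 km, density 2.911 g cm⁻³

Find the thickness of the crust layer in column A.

Take the compensation level at the base of the deeper column (depth z_c below the surface of column A) and equate Σ ρ_i t_i down to z_c; mantle fills any gap and the z_c terms cancel.
Column A: x×2.769 + (z_c − 0 − x)×3.23
Column B: 2.49×0 + 3.107×1.021 + 4.16×2.911 + (z_c − 2.49 − 7.267)×3.23
The z_c×3.23 term appears on both sides and cancels. Collect the known terms of each column as K = Σ(ρt)_known − 3.23 × (depth of known layers): K_A = 0 − 3.23×0 = 0; K_B = 15.282007 − 3.23×(2.49 + 7.267) = −16.233103.
Balance: K_A − x×(3.23 − 2.769) = K_B, so x = (K_A − K_B)/(3.23 − 2.769) = 16.2331/0.461 = 35.2 km.

35.2 km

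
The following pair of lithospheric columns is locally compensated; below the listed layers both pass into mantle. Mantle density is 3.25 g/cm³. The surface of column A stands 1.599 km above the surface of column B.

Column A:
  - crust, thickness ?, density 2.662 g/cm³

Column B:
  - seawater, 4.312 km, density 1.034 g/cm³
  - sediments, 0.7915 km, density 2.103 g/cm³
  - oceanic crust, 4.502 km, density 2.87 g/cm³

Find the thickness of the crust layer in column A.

29.5 km

Take the compensation level at the base of the deeper column (depth z_c below the surface of column A) and equate Σ ρ_i t_i down to z_c; mantle fills any gap and the z_c terms cancel.
Column A: x×2.662 + (z_c − 0 − x)×3.25
Column B: 1.599×0 + 4.312×1.034 + 0.7915×2.103 + 4.502×2.87 + (z_c − 1.599 − 9.6055)×3.25
The z_c×3.25 term appears on both sides and cancels. Collect the known terms of each column as K = Σ(ρt)_known − 3.25 × (depth of known layers): K_A = 0 − 3.25×0 = 0; K_B = 19.0438725 − 3.25×(1.599 + 9.6055) = −17.3707525.
Balance: K_A − x×(3.25 − 2.662) = K_B, so x = (K_A − K_B)/(3.25 − 2.662) = 17.3708/0.588 = 29.5 km.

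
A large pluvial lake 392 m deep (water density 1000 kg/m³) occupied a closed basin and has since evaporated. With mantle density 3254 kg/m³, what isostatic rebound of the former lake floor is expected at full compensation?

u = d ρ_w/ρ_m = 392 m × 1000/3254 = 120 m.

120 m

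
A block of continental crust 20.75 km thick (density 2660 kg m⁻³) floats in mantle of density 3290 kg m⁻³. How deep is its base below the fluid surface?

Draft d = t ρ_obj/ρ_fluid = 20.75 km × 2660/3290 = 16.8 km.

16.8 km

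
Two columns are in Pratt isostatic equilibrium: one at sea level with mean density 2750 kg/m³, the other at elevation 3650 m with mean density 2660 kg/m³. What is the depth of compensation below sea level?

ρ_ref D = ρ (D + h) → D (ρ_ref − ρ) = ρ h.
D = ρ h/(ρ_ref − ρ) = 2660 × 3650 m/(2750 − 2660) = 108000 m.

108000 m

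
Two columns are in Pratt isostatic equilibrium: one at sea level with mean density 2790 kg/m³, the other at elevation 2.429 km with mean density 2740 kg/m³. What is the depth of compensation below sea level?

ρ_ref D = ρ (D + h) → D (ρ_ref − ρ) = ρ h.
D = ρ h/(ρ_ref − ρ) = 2740 × 2.429 km/(2790 − 2740) = 133 km.

133 km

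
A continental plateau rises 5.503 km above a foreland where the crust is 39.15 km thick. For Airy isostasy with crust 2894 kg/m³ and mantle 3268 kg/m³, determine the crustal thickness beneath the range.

87.2 km

Root depth r = h ρ_c / (ρ_m − ρ_c) = 5.503 km × 2894 / 374 = 42.58 km.
Total thickness = T + h + r = 39.15 km + 5.503 km + 42.58 km = 87.2 km.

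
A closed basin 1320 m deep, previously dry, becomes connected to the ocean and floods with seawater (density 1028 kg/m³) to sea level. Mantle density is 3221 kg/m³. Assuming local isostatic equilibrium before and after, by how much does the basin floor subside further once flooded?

After flooding the water column is d + s deep. Its weight must equal the weight of mantle displaced by the extra subsidence s: (d + s) ρ_w = s ρ_m.
s = d ρ_w / (ρ_m − ρ_w) = 1320 m × 1028/(3221 − 1028) = 619 m.

619 m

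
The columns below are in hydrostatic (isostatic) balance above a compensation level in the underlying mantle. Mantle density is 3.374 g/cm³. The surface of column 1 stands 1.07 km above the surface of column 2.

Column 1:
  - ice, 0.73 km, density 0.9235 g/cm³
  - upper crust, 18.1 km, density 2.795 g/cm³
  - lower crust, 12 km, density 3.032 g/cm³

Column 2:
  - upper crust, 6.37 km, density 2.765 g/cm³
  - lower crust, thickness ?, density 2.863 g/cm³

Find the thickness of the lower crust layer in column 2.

17.4 km

Take the compensation level at the base of the deeper column (depth z_c below the surface of column 1) and equate Σ ρ_i t_i down to z_c; mantle fills any gap and the z_c terms cancel.
Column 1: 0.73×0.9235 + 18.1×2.795 + 12×3.032 + (z_c − 30.83)×3.374
Column 2: 1.07×0 + 6.37×2.765 + x×2.863 + (z_c − 1.07 − 6.37 − x)×3.374
The z_c×3.374 term appears on both sides and cancels. Collect the known terms of each column as K = Σ(ρt)_known − 3.374 × (depth of known layers): K_1 = 87.647655 − 3.374×30.83 = −16.372765; K_2 = 17.61305 − 3.374×(1.07 + 6.37) = −7.48951.
Balance: K_1 = K_2 − x×(3.374 − 2.863), so x = (K_2 − K_1)/(3.374 − 2.863) = 8.88326/0.511 = 17.4 km.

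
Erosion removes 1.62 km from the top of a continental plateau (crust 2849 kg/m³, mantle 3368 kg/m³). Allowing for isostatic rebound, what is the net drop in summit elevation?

0.25 km

Rebound u = e ρ_c/ρ_m = 1.62 km × 2849/3368 = 1.37 km.
Net surface drop = e − u = 1.62 km − 1.37 km = e (ρ_m − ρ_c)/ρ_m = 0.25 km.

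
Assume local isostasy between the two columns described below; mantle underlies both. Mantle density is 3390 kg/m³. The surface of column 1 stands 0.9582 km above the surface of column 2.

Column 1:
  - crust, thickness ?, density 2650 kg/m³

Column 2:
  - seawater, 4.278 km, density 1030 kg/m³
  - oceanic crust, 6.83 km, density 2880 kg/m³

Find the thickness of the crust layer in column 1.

22.7 km

Take the compensation level at the base of the deeper column (depth z_c below the surface of column 1) and equate Σ ρ_i t_i down to z_c; mantle fills any gap and the z_c terms cancel.
Column 1: x×2650 + (z_c − 0 − x)×3390
Column 2: 0.9582×0 + 4.278×1030 + 6.83×2880 + (z_c − 0.9582 − 11.108)×3390
The z_c×3390 term appears on both sides and cancels. Collect the known terms of each column as K = Σ(ρt)_known − 3390 × (depth of known layers): K_1 = 0 − 3390×0 = 0; K_2 = 24076.74 − 3390×(0.9582 + 11.108) = −16827.678.
Balance: K_1 − x×(3390 − 2650) = K_2, so x = (K_1 − K_2)/(3390 − 2650) = 16827.7/740 = 22.7 km.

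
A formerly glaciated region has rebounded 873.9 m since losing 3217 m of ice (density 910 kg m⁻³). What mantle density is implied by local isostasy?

3350 kg m⁻³

ρ_m = ρ_ice t / u = 910 × 3217 m/873.9 m = 3350 kg m⁻³.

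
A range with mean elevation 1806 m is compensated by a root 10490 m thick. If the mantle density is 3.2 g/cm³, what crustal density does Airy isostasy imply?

ρ_c h = (ρ_m − ρ_c) r → ρ_c (h + r) = ρ_m r → ρ_c = ρ_m r / (h + r).
ρ_c = 3.2 × 10490 m / (1806 m + 10490 m) = 2.73 g/cm³.

2.73 g/cm³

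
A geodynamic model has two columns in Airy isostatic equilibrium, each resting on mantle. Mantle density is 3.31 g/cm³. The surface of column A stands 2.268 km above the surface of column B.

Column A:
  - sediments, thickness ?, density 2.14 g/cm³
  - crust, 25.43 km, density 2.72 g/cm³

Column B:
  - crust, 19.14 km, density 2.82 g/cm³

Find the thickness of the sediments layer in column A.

1.61 km

Take the compensation level at the base of the deeper column (depth z_c below the surface of column A) and equate Σ ρ_i t_i down to z_c; mantle fills any gap and the z_c terms cancel.
Column A: x×2.14 + 25.43×2.72 + (z_c − 25.43 − x)×3.31
Column B: 2.268×0 + 19.14×2.82 + (z_c − 2.268 − 19.14)×3.31
The z_c×3.31 term appears on both sides and cancels. Collect the known terms of each column as K = Σ(ρt)_known − 3.31 × (depth of known layers): K_A = 69.1696 − 3.31×25.43 = −15.0037; K_B = 53.9748 − 3.31×(2.268 + 19.14) = −16.88568.
Balance: K_A − x×(3.31 − 2.14) = K_B, so x = (K_A − K_B)/(3.31 − 2.14) = 1.88198/1.17 = 1.61 km.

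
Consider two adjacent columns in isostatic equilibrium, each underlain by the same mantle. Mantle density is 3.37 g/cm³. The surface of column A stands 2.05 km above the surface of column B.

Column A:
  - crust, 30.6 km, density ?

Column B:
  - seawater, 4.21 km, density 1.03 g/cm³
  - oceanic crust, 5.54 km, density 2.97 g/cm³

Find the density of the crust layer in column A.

2.75 g/cm³

Take the compensation level at the base of the deeper column (depth z_c below the surface of column A) and equate Σ ρ_i t_i down to z_c; mantle fills any gap and the z_c terms cancel.
Column A: 30.6×ρ + (z_c − 30.6)×3.37
Column B: 2.05×0 + 4.21×1.03 + 5.54×2.97 + (z_c − 2.05 − 9.75)×3.37
The z_c×3.37 term appears on both sides and cancels. Collect the known terms of each column as K = Σ(ρt)_known − 3.37 × (depth of known layers): K_A = 0 − 3.37×30.6 = −103.122; K_B = 20.7901 − 3.37×(2.05 + 9.75) = −18.9759.
Balance: K_A + 30.6×ρ = K_B, so ρ = (K_B − K_A)/30.6 = 84.1461/30.6 = 2.75 g/cm³.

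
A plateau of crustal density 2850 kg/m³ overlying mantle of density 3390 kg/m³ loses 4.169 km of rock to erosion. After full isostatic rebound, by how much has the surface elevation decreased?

Rebound u = e ρ_c/ρ_m = 4.169 km × 2850/3390 = 3.505 km.
Net surface drop = e − u = 4.169 km − 3.505 km = e (ρ_m − ρ_c)/ρ_m = 0.664 km.

0.664 km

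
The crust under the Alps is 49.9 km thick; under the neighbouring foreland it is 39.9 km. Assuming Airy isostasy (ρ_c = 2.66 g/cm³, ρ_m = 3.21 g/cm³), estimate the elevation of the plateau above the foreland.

Excess crust Δ = 49.9 km − 39.9 km = 10 km, split between elevation h and root r with h + r = Δ.
Airy balance ρ_c h = (ρ_m − ρ_c) r gives r = h ρ_c/(ρ_m − ρ_c), so h (1 + ρ_c/(ρ_m − ρ_c)) = Δ, i.e. h = Δ (ρ_m − ρ_c)/ρ_m.
h = 10 km × 0.55/3.21 = 1.71 km.

1.71 km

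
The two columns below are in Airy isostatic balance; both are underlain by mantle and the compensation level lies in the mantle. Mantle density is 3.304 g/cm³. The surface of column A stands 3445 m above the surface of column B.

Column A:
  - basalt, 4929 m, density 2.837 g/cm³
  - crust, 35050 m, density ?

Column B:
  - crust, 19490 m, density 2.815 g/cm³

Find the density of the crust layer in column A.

2.77 g/cm³

Take the compensation level at the base of the deeper column (depth z_c below the surface of column A) and equate Σ ρ_i t_i down to z_c; mantle fills any gap and the z_c terms cancel.
Column A: 4929×2.837 + 35050×ρ + (z_c − 39979)×3.304
Column B: 3445×0 + 19490×2.815 + (z_c − 3445 − 19490)×3.304
The z_c×3.304 term appears on both sides and cancels. Collect the known terms of each column as K = Σ(ρt)_known − 3.304 × (depth of known layers): K_A = 13983.573 − 3.304×39979 = −118107.043; K_B = 54864.35 − 3.304×(3445 + 19490) = −20912.89.
Balance: K_A + 35050×ρ = K_B, so ρ = (K_B − K_A)/35050 = 97194.2/35050 = 2.77 g/cm³.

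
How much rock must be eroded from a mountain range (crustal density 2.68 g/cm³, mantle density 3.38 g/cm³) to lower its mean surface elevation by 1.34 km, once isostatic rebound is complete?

6.47 km

Net drop Δ = e − u = e − e ρ_c/ρ_m = e (ρ_m − ρ_c)/ρ_m.
e = Δ ρ_m/(ρ_m − ρ_c) = 1.34 km × 3.38/0.7 = 6.47 km.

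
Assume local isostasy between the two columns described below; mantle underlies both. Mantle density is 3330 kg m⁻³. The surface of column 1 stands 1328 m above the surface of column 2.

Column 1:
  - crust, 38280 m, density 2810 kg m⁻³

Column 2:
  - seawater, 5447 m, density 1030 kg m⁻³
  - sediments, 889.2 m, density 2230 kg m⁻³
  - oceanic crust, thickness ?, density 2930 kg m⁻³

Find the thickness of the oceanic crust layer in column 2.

Take the compensation level at the base of the deeper column (depth z_c below the surface of column 1) and equate Σ ρ_i t_i down to z_c; mantle fills any gap and the z_c terms cancel.
Column 1: 38280×2810 + (z_c − 38280)×3330
Column 2: 1328×0 + 5447×1030 + 889.2×2230 + x×2930 + (z_c − 1328 − 6336.2 − x)×3330
The z_c×3330 term appears on both sides and cancels. Collect the known terms of each column as K = Σ(ρt)_known − 3330 × (depth of known layers): K_1 = 107566800 − 3330×38280 = −19905600; K_2 = 7593326 − 3330×(1328 + 6336.2) = −17928460.
Balance: K_1 = K_2 − x×(3330 − 2930), so x = (K_2 − K_1)/(3330 − 2930) = 1977140/400 = 4940 m.

4940 m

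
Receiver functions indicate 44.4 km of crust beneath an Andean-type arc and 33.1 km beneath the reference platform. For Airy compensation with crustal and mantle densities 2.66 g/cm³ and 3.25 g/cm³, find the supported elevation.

2.05 km

Excess crust Δ = 44.4 km − 33.1 km = 11.3 km, split between elevation h and root r with h + r = Δ.
Airy balance ρ_c h = (ρ_m − ρ_c) r gives r = h ρ_c/(ρ_m − ρ_c), so h (1 + ρ_c/(ρ_m − ρ_c)) = Δ, i.e. h = Δ (ρ_m − ρ_c)/ρ_m.
h = 11.3 km × 0.59/3.25 = 2.05 km.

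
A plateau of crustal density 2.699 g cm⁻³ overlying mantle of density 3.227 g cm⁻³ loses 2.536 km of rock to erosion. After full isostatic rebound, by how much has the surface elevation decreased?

Rebound u = e ρ_c/ρ_m = 2.536 km × 2.699/3.227 = 2.121 km.
Net surface drop = e − u = 2.536 km − 2.121 km = e (ρ_m − ρ_c)/ρ_m = 0.415 km.

0.415 km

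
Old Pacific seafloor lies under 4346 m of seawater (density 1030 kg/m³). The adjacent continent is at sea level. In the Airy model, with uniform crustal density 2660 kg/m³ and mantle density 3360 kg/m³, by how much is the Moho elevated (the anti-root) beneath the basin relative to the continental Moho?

Balancing pressure at the compensation depth: replacing crust with seawater at the top is compensated by replacing crust with mantle at the base: d (ρ_c − ρ_w) = a (ρ_m − ρ_c).
a = d (ρ_c − ρ_w)/(ρ_m − ρ_c) = 4346 m × 1630/700 = 10100 m.

10100 m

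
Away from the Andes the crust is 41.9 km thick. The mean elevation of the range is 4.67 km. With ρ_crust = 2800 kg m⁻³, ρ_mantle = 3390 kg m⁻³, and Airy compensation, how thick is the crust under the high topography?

Root depth r = h ρ_c / (ρ_m − ρ_c) = 4.67 km × 2800 / 590 = 22.16 km.
Total thickness = T + h + r = 41.9 km + 4.67 km + 22.16 km = 68.7 km.

68.7 km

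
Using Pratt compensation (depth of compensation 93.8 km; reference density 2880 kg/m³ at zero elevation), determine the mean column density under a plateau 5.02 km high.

2730 kg/m³

Pratt balance: ρ_ref D = ρ (D + h).
ρ = ρ_ref D/(D + h) = 2880 × 93.8 km/(93.8 km + 5.02 km) = 2730 kg/m³.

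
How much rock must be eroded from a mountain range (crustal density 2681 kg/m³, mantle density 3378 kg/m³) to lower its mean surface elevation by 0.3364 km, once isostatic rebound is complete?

1.63 km

Net drop Δ = e − u = e − e ρ_c/ρ_m = e (ρ_m − ρ_c)/ρ_m.
e = Δ ρ_m/(ρ_m − ρ_c) = 0.3364 km × 3378/697 = 1.63 km.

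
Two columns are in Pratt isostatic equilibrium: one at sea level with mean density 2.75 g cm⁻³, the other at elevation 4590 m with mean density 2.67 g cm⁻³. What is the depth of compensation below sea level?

153000 m

ρ_ref D = ρ (D + h) → D (ρ_ref − ρ) = ρ h.
D = ρ h/(ρ_ref − ρ) = 2.67 × 4590 m/(2.75 − 2.67) = 153000 m.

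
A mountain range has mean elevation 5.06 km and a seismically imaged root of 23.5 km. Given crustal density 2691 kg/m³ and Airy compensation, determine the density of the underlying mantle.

Airy balance: ρ_c h = (ρ_m − ρ_c) r → ρ_m = ρ_c (1 + h/r).
ρ_m = 2691 × (1 + 5.06 km/23.5 km) = 3270 kg/m³.

3270 kg/m³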